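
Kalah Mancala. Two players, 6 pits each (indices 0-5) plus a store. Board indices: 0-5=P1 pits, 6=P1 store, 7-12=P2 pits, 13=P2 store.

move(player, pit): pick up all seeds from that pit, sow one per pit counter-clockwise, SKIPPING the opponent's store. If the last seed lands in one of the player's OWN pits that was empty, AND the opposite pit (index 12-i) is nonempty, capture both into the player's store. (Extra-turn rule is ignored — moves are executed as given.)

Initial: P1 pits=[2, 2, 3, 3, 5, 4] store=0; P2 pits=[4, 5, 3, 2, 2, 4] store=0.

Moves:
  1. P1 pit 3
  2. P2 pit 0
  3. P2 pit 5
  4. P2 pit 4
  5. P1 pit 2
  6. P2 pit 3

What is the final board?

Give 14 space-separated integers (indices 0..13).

Answer: 4 3 0 1 7 6 2 0 6 4 0 1 2 3

Derivation:
Move 1: P1 pit3 -> P1=[2,2,3,0,6,5](1) P2=[4,5,3,2,2,4](0)
Move 2: P2 pit0 -> P1=[2,2,3,0,6,5](1) P2=[0,6,4,3,3,4](0)
Move 3: P2 pit5 -> P1=[3,3,4,0,6,5](1) P2=[0,6,4,3,3,0](1)
Move 4: P2 pit4 -> P1=[4,3,4,0,6,5](1) P2=[0,6,4,3,0,1](2)
Move 5: P1 pit2 -> P1=[4,3,0,1,7,6](2) P2=[0,6,4,3,0,1](2)
Move 6: P2 pit3 -> P1=[4,3,0,1,7,6](2) P2=[0,6,4,0,1,2](3)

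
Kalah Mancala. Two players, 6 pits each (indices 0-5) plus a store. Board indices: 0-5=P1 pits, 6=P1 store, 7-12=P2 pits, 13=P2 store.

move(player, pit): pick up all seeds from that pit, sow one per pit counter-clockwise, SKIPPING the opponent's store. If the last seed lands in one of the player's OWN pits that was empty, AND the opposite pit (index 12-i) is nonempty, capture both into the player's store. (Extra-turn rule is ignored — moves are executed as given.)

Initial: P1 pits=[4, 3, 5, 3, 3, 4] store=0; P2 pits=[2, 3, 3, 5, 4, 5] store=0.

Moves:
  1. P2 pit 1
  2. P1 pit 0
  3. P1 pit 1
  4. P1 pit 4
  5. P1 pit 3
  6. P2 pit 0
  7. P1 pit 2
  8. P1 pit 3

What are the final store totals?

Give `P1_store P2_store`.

Answer: 3 0

Derivation:
Move 1: P2 pit1 -> P1=[4,3,5,3,3,4](0) P2=[2,0,4,6,5,5](0)
Move 2: P1 pit0 -> P1=[0,4,6,4,4,4](0) P2=[2,0,4,6,5,5](0)
Move 3: P1 pit1 -> P1=[0,0,7,5,5,5](0) P2=[2,0,4,6,5,5](0)
Move 4: P1 pit4 -> P1=[0,0,7,5,0,6](1) P2=[3,1,5,6,5,5](0)
Move 5: P1 pit3 -> P1=[0,0,7,0,1,7](2) P2=[4,2,5,6,5,5](0)
Move 6: P2 pit0 -> P1=[0,0,7,0,1,7](2) P2=[0,3,6,7,6,5](0)
Move 7: P1 pit2 -> P1=[0,0,0,1,2,8](3) P2=[1,4,7,7,6,5](0)
Move 8: P1 pit3 -> P1=[0,0,0,0,3,8](3) P2=[1,4,7,7,6,5](0)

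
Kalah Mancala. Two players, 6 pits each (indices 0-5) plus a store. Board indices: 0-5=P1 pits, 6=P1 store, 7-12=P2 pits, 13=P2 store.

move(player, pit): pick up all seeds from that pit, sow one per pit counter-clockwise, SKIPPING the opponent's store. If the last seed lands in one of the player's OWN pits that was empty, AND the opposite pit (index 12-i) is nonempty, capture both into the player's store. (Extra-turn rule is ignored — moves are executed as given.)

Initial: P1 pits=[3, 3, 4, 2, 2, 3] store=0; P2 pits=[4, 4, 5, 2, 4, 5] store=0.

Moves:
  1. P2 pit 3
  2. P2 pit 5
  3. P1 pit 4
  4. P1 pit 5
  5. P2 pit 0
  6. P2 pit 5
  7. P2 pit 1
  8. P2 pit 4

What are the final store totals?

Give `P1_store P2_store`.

Move 1: P2 pit3 -> P1=[3,3,4,2,2,3](0) P2=[4,4,5,0,5,6](0)
Move 2: P2 pit5 -> P1=[4,4,5,3,3,3](0) P2=[4,4,5,0,5,0](1)
Move 3: P1 pit4 -> P1=[4,4,5,3,0,4](1) P2=[5,4,5,0,5,0](1)
Move 4: P1 pit5 -> P1=[4,4,5,3,0,0](2) P2=[6,5,6,0,5,0](1)
Move 5: P2 pit0 -> P1=[4,4,5,3,0,0](2) P2=[0,6,7,1,6,1](2)
Move 6: P2 pit5 -> P1=[4,4,5,3,0,0](2) P2=[0,6,7,1,6,0](3)
Move 7: P2 pit1 -> P1=[5,4,5,3,0,0](2) P2=[0,0,8,2,7,1](4)
Move 8: P2 pit4 -> P1=[6,5,6,4,1,0](2) P2=[0,0,8,2,0,2](5)

Answer: 2 5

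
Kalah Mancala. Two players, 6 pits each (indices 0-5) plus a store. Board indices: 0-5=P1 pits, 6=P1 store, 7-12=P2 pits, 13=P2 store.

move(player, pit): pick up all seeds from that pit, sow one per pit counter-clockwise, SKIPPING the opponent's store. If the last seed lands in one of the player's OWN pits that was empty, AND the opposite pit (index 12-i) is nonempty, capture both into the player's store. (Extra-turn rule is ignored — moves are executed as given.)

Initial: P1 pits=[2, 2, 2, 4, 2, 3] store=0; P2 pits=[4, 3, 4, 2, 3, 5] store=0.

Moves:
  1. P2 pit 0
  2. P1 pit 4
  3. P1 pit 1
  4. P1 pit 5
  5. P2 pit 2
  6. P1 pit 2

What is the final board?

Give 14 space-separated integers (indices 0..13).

Answer: 3 1 0 6 1 0 4 0 5 0 4 5 6 1

Derivation:
Move 1: P2 pit0 -> P1=[2,2,2,4,2,3](0) P2=[0,4,5,3,4,5](0)
Move 2: P1 pit4 -> P1=[2,2,2,4,0,4](1) P2=[0,4,5,3,4,5](0)
Move 3: P1 pit1 -> P1=[2,0,3,5,0,4](1) P2=[0,4,5,3,4,5](0)
Move 4: P1 pit5 -> P1=[2,0,3,5,0,0](2) P2=[1,5,6,3,4,5](0)
Move 5: P2 pit2 -> P1=[3,1,3,5,0,0](2) P2=[1,5,0,4,5,6](1)
Move 6: P1 pit2 -> P1=[3,1,0,6,1,0](4) P2=[0,5,0,4,5,6](1)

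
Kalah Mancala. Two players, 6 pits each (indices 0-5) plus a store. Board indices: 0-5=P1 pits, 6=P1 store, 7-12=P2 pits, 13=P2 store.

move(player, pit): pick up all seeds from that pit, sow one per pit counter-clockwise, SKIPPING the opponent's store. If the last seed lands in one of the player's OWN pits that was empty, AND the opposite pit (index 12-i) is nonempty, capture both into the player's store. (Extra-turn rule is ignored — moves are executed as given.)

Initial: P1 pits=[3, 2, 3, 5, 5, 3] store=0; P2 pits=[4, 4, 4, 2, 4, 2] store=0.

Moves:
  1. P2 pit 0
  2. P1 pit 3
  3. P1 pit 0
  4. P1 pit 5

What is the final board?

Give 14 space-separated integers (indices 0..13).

Answer: 0 3 4 0 6 0 8 2 7 1 3 5 2 0

Derivation:
Move 1: P2 pit0 -> P1=[3,2,3,5,5,3](0) P2=[0,5,5,3,5,2](0)
Move 2: P1 pit3 -> P1=[3,2,3,0,6,4](1) P2=[1,6,5,3,5,2](0)
Move 3: P1 pit0 -> P1=[0,3,4,0,6,4](7) P2=[1,6,0,3,5,2](0)
Move 4: P1 pit5 -> P1=[0,3,4,0,6,0](8) P2=[2,7,1,3,5,2](0)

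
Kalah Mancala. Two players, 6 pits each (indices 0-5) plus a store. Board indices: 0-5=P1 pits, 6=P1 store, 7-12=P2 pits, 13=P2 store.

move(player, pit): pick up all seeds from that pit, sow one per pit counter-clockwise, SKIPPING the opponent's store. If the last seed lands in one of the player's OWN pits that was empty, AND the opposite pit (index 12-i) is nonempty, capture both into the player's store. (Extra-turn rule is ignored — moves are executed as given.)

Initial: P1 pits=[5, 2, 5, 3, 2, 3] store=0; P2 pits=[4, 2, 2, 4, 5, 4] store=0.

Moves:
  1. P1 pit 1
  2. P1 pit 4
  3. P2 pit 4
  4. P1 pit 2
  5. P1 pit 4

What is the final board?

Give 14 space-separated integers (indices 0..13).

Move 1: P1 pit1 -> P1=[5,0,6,4,2,3](0) P2=[4,2,2,4,5,4](0)
Move 2: P1 pit4 -> P1=[5,0,6,4,0,4](1) P2=[4,2,2,4,5,4](0)
Move 3: P2 pit4 -> P1=[6,1,7,4,0,4](1) P2=[4,2,2,4,0,5](1)
Move 4: P1 pit2 -> P1=[6,1,0,5,1,5](2) P2=[5,3,3,4,0,5](1)
Move 5: P1 pit4 -> P1=[6,1,0,5,0,6](2) P2=[5,3,3,4,0,5](1)

Answer: 6 1 0 5 0 6 2 5 3 3 4 0 5 1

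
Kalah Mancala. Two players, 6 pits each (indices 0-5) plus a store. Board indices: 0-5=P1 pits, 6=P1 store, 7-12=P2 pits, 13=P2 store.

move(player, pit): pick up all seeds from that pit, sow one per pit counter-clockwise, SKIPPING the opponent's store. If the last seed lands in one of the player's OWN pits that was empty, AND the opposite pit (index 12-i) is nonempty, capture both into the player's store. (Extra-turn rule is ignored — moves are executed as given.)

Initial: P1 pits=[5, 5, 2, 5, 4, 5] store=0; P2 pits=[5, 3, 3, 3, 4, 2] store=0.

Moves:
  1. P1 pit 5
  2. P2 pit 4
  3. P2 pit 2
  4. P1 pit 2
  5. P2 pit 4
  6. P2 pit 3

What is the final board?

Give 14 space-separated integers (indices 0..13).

Move 1: P1 pit5 -> P1=[5,5,2,5,4,0](1) P2=[6,4,4,4,4,2](0)
Move 2: P2 pit4 -> P1=[6,6,2,5,4,0](1) P2=[6,4,4,4,0,3](1)
Move 3: P2 pit2 -> P1=[6,6,2,5,4,0](1) P2=[6,4,0,5,1,4](2)
Move 4: P1 pit2 -> P1=[6,6,0,6,5,0](1) P2=[6,4,0,5,1,4](2)
Move 5: P2 pit4 -> P1=[6,6,0,6,5,0](1) P2=[6,4,0,5,0,5](2)
Move 6: P2 pit3 -> P1=[7,7,0,6,5,0](1) P2=[6,4,0,0,1,6](3)

Answer: 7 7 0 6 5 0 1 6 4 0 0 1 6 3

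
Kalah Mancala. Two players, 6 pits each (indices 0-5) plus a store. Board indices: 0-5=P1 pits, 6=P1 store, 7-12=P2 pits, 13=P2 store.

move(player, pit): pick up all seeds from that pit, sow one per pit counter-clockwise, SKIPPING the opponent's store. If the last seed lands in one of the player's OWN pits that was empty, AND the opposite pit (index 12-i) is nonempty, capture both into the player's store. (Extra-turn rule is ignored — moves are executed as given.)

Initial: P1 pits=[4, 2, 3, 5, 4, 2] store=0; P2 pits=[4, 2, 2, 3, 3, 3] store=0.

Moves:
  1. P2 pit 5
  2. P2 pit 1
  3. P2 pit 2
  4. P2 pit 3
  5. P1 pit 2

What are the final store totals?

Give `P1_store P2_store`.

Move 1: P2 pit5 -> P1=[5,3,3,5,4,2](0) P2=[4,2,2,3,3,0](1)
Move 2: P2 pit1 -> P1=[5,3,3,5,4,2](0) P2=[4,0,3,4,3,0](1)
Move 3: P2 pit2 -> P1=[0,3,3,5,4,2](0) P2=[4,0,0,5,4,0](7)
Move 4: P2 pit3 -> P1=[1,4,3,5,4,2](0) P2=[4,0,0,0,5,1](8)
Move 5: P1 pit2 -> P1=[1,4,0,6,5,3](0) P2=[4,0,0,0,5,1](8)

Answer: 0 8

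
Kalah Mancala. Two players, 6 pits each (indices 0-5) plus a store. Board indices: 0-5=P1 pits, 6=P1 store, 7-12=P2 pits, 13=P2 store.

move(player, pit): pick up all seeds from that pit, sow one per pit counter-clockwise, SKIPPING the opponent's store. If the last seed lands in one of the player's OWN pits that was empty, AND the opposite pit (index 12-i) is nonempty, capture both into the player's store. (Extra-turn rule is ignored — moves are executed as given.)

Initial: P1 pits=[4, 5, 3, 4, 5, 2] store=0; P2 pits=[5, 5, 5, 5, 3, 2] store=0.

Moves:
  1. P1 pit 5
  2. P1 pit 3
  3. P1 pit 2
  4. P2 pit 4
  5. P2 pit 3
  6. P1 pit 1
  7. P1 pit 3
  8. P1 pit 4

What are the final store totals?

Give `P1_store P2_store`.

Move 1: P1 pit5 -> P1=[4,5,3,4,5,0](1) P2=[6,5,5,5,3,2](0)
Move 2: P1 pit3 -> P1=[4,5,3,0,6,1](2) P2=[7,5,5,5,3,2](0)
Move 3: P1 pit2 -> P1=[4,5,0,1,7,2](2) P2=[7,5,5,5,3,2](0)
Move 4: P2 pit4 -> P1=[5,5,0,1,7,2](2) P2=[7,5,5,5,0,3](1)
Move 5: P2 pit3 -> P1=[6,6,0,1,7,2](2) P2=[7,5,5,0,1,4](2)
Move 6: P1 pit1 -> P1=[6,0,1,2,8,3](3) P2=[8,5,5,0,1,4](2)
Move 7: P1 pit3 -> P1=[6,0,1,0,9,4](3) P2=[8,5,5,0,1,4](2)
Move 8: P1 pit4 -> P1=[7,0,1,0,0,5](4) P2=[9,6,6,1,2,5](2)

Answer: 4 2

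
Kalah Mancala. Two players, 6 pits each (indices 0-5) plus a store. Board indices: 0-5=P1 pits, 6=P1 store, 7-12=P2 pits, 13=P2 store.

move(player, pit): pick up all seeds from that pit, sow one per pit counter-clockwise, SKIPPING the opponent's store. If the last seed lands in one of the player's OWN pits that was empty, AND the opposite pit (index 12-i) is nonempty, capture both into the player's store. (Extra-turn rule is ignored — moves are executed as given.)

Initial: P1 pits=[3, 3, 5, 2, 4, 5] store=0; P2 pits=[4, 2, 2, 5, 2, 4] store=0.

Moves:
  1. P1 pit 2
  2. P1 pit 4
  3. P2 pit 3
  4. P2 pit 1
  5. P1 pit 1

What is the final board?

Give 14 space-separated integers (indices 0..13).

Answer: 4 0 1 4 1 8 2 6 0 4 1 4 5 1

Derivation:
Move 1: P1 pit2 -> P1=[3,3,0,3,5,6](1) P2=[5,2,2,5,2,4](0)
Move 2: P1 pit4 -> P1=[3,3,0,3,0,7](2) P2=[6,3,3,5,2,4](0)
Move 3: P2 pit3 -> P1=[4,4,0,3,0,7](2) P2=[6,3,3,0,3,5](1)
Move 4: P2 pit1 -> P1=[4,4,0,3,0,7](2) P2=[6,0,4,1,4,5](1)
Move 5: P1 pit1 -> P1=[4,0,1,4,1,8](2) P2=[6,0,4,1,4,5](1)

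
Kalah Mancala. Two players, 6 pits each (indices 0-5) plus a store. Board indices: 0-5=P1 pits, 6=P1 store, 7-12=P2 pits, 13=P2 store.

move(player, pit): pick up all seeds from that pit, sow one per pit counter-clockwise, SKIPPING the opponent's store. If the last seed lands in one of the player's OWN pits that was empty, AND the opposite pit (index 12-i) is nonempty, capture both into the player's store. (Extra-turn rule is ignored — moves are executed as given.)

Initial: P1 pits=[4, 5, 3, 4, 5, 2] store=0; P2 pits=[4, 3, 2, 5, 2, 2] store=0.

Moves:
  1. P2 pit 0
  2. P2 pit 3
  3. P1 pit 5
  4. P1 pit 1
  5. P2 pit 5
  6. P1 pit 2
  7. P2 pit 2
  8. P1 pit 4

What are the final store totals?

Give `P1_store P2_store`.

Answer: 4 9

Derivation:
Move 1: P2 pit0 -> P1=[4,5,3,4,5,2](0) P2=[0,4,3,6,3,2](0)
Move 2: P2 pit3 -> P1=[5,6,4,4,5,2](0) P2=[0,4,3,0,4,3](1)
Move 3: P1 pit5 -> P1=[5,6,4,4,5,0](1) P2=[1,4,3,0,4,3](1)
Move 4: P1 pit1 -> P1=[5,0,5,5,6,1](2) P2=[2,4,3,0,4,3](1)
Move 5: P2 pit5 -> P1=[6,1,5,5,6,1](2) P2=[2,4,3,0,4,0](2)
Move 6: P1 pit2 -> P1=[6,1,0,6,7,2](3) P2=[3,4,3,0,4,0](2)
Move 7: P2 pit2 -> P1=[0,1,0,6,7,2](3) P2=[3,4,0,1,5,0](9)
Move 8: P1 pit4 -> P1=[0,1,0,6,0,3](4) P2=[4,5,1,2,6,0](9)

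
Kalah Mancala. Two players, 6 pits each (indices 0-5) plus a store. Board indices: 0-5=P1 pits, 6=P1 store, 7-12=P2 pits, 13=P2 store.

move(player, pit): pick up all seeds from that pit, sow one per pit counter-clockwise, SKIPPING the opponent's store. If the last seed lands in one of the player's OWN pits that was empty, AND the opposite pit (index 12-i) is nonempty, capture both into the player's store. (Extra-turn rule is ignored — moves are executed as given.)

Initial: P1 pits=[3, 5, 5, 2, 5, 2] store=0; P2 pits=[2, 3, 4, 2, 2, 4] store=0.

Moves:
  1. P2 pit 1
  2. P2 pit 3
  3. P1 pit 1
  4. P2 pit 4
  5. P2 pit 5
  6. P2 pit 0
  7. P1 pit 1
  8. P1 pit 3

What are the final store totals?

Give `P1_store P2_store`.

Answer: 2 3

Derivation:
Move 1: P2 pit1 -> P1=[3,5,5,2,5,2](0) P2=[2,0,5,3,3,4](0)
Move 2: P2 pit3 -> P1=[3,5,5,2,5,2](0) P2=[2,0,5,0,4,5](1)
Move 3: P1 pit1 -> P1=[3,0,6,3,6,3](1) P2=[2,0,5,0,4,5](1)
Move 4: P2 pit4 -> P1=[4,1,6,3,6,3](1) P2=[2,0,5,0,0,6](2)
Move 5: P2 pit5 -> P1=[5,2,7,4,7,3](1) P2=[2,0,5,0,0,0](3)
Move 6: P2 pit0 -> P1=[5,2,7,4,7,3](1) P2=[0,1,6,0,0,0](3)
Move 7: P1 pit1 -> P1=[5,0,8,5,7,3](1) P2=[0,1,6,0,0,0](3)
Move 8: P1 pit3 -> P1=[5,0,8,0,8,4](2) P2=[1,2,6,0,0,0](3)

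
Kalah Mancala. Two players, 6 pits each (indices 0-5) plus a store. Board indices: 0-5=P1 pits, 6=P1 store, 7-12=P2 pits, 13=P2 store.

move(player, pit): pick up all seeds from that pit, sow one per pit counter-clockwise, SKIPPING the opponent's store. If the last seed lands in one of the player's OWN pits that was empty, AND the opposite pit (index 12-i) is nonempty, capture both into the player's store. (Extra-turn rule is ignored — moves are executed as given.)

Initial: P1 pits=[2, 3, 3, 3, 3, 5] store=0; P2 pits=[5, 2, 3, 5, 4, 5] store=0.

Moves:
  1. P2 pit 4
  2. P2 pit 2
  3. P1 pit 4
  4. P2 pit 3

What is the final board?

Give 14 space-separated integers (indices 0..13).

Move 1: P2 pit4 -> P1=[3,4,3,3,3,5](0) P2=[5,2,3,5,0,6](1)
Move 2: P2 pit2 -> P1=[3,4,3,3,3,5](0) P2=[5,2,0,6,1,7](1)
Move 3: P1 pit4 -> P1=[3,4,3,3,0,6](1) P2=[6,2,0,6,1,7](1)
Move 4: P2 pit3 -> P1=[4,5,4,3,0,6](1) P2=[6,2,0,0,2,8](2)

Answer: 4 5 4 3 0 6 1 6 2 0 0 2 8 2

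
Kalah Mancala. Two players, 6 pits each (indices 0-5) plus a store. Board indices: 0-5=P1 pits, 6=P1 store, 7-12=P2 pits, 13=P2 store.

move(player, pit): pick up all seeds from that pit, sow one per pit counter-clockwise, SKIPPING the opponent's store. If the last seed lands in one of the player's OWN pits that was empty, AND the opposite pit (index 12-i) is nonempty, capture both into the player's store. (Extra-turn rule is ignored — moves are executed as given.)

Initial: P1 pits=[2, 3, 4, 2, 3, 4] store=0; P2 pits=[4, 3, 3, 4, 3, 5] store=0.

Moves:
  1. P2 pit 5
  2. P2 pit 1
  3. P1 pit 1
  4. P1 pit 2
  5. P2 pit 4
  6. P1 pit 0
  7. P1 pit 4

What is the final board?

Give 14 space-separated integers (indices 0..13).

Move 1: P2 pit5 -> P1=[3,4,5,3,3,4](0) P2=[4,3,3,4,3,0](1)
Move 2: P2 pit1 -> P1=[3,4,5,3,3,4](0) P2=[4,0,4,5,4,0](1)
Move 3: P1 pit1 -> P1=[3,0,6,4,4,5](0) P2=[4,0,4,5,4,0](1)
Move 4: P1 pit2 -> P1=[3,0,0,5,5,6](1) P2=[5,1,4,5,4,0](1)
Move 5: P2 pit4 -> P1=[4,1,0,5,5,6](1) P2=[5,1,4,5,0,1](2)
Move 6: P1 pit0 -> P1=[0,2,1,6,6,6](1) P2=[5,1,4,5,0,1](2)
Move 7: P1 pit4 -> P1=[0,2,1,6,0,7](2) P2=[6,2,5,6,0,1](2)

Answer: 0 2 1 6 0 7 2 6 2 5 6 0 1 2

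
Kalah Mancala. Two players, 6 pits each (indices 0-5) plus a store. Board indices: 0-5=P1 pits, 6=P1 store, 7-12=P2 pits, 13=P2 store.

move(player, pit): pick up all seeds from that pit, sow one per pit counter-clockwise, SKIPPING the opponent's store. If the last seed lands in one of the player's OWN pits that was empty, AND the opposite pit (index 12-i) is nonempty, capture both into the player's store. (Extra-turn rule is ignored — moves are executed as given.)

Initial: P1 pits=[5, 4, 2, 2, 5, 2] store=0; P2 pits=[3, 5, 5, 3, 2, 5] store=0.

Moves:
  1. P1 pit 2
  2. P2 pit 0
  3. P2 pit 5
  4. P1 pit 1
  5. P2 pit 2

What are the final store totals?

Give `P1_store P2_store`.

Answer: 1 2

Derivation:
Move 1: P1 pit2 -> P1=[5,4,0,3,6,2](0) P2=[3,5,5,3,2,5](0)
Move 2: P2 pit0 -> P1=[5,4,0,3,6,2](0) P2=[0,6,6,4,2,5](0)
Move 3: P2 pit5 -> P1=[6,5,1,4,6,2](0) P2=[0,6,6,4,2,0](1)
Move 4: P1 pit1 -> P1=[6,0,2,5,7,3](1) P2=[0,6,6,4,2,0](1)
Move 5: P2 pit2 -> P1=[7,1,2,5,7,3](1) P2=[0,6,0,5,3,1](2)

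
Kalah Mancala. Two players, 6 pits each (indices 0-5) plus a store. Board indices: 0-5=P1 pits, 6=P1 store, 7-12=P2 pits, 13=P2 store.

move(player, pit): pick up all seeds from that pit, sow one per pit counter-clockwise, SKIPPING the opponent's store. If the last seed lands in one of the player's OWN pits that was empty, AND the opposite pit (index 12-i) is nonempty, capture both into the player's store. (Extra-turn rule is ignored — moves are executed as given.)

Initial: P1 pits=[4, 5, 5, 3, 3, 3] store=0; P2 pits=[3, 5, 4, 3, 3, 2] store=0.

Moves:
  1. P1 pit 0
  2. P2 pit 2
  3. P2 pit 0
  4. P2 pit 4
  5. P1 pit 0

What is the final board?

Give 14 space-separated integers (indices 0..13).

Answer: 0 8 6 4 4 3 0 0 6 1 5 0 4 2

Derivation:
Move 1: P1 pit0 -> P1=[0,6,6,4,4,3](0) P2=[3,5,4,3,3,2](0)
Move 2: P2 pit2 -> P1=[0,6,6,4,4,3](0) P2=[3,5,0,4,4,3](1)
Move 3: P2 pit0 -> P1=[0,6,6,4,4,3](0) P2=[0,6,1,5,4,3](1)
Move 4: P2 pit4 -> P1=[1,7,6,4,4,3](0) P2=[0,6,1,5,0,4](2)
Move 5: P1 pit0 -> P1=[0,8,6,4,4,3](0) P2=[0,6,1,5,0,4](2)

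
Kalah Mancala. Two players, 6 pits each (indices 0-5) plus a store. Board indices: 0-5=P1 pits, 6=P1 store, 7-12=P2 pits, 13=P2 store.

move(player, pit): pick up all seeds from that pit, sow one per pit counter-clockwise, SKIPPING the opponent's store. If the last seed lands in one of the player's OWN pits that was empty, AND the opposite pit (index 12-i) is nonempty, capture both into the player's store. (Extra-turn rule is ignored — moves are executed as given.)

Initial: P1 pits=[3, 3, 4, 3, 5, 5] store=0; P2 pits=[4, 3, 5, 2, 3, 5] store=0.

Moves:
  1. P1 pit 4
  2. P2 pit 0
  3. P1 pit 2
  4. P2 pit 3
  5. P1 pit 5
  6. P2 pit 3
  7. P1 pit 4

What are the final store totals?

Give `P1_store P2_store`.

Move 1: P1 pit4 -> P1=[3,3,4,3,0,6](1) P2=[5,4,6,2,3,5](0)
Move 2: P2 pit0 -> P1=[3,3,4,3,0,6](1) P2=[0,5,7,3,4,6](0)
Move 3: P1 pit2 -> P1=[3,3,0,4,1,7](2) P2=[0,5,7,3,4,6](0)
Move 4: P2 pit3 -> P1=[3,3,0,4,1,7](2) P2=[0,5,7,0,5,7](1)
Move 5: P1 pit5 -> P1=[3,3,0,4,1,0](3) P2=[1,6,8,1,6,8](1)
Move 6: P2 pit3 -> P1=[3,3,0,4,1,0](3) P2=[1,6,8,0,7,8](1)
Move 7: P1 pit4 -> P1=[3,3,0,4,0,0](5) P2=[0,6,8,0,7,8](1)

Answer: 5 1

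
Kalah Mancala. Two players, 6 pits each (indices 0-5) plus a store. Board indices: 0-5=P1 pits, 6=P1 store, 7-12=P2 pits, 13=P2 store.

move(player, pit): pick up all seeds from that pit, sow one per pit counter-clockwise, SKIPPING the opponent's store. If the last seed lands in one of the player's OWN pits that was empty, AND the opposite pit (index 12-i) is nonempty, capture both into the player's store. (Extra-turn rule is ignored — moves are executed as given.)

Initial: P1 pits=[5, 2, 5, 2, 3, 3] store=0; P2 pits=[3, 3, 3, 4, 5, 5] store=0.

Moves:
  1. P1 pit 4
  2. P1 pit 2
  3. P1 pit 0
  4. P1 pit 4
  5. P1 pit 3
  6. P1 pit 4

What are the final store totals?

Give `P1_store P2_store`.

Move 1: P1 pit4 -> P1=[5,2,5,2,0,4](1) P2=[4,3,3,4,5,5](0)
Move 2: P1 pit2 -> P1=[5,2,0,3,1,5](2) P2=[5,3,3,4,5,5](0)
Move 3: P1 pit0 -> P1=[0,3,1,4,2,6](2) P2=[5,3,3,4,5,5](0)
Move 4: P1 pit4 -> P1=[0,3,1,4,0,7](3) P2=[5,3,3,4,5,5](0)
Move 5: P1 pit3 -> P1=[0,3,1,0,1,8](4) P2=[6,3,3,4,5,5](0)
Move 6: P1 pit4 -> P1=[0,3,1,0,0,9](4) P2=[6,3,3,4,5,5](0)

Answer: 4 0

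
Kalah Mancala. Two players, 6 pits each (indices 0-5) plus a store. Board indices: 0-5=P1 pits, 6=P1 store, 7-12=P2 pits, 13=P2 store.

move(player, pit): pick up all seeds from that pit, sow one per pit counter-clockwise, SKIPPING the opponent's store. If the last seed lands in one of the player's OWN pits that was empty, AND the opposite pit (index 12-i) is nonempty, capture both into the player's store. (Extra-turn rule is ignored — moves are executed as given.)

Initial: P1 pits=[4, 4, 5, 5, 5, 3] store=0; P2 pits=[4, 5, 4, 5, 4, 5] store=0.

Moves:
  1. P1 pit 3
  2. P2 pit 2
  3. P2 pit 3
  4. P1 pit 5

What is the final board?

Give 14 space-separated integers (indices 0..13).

Move 1: P1 pit3 -> P1=[4,4,5,0,6,4](1) P2=[5,6,4,5,4,5](0)
Move 2: P2 pit2 -> P1=[4,4,5,0,6,4](1) P2=[5,6,0,6,5,6](1)
Move 3: P2 pit3 -> P1=[5,5,6,0,6,4](1) P2=[5,6,0,0,6,7](2)
Move 4: P1 pit5 -> P1=[5,5,6,0,6,0](2) P2=[6,7,1,0,6,7](2)

Answer: 5 5 6 0 6 0 2 6 7 1 0 6 7 2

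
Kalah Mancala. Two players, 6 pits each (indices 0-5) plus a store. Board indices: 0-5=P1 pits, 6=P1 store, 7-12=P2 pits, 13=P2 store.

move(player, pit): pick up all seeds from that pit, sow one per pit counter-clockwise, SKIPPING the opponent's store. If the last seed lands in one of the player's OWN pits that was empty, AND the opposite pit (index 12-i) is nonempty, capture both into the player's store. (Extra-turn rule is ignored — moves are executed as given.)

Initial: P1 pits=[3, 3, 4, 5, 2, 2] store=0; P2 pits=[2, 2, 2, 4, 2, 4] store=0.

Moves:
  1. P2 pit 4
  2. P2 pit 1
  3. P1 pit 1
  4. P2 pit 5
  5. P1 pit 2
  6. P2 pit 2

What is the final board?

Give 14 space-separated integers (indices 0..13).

Answer: 0 1 0 8 4 3 1 3 1 0 6 1 0 7

Derivation:
Move 1: P2 pit4 -> P1=[3,3,4,5,2,2](0) P2=[2,2,2,4,0,5](1)
Move 2: P2 pit1 -> P1=[3,3,4,5,2,2](0) P2=[2,0,3,5,0,5](1)
Move 3: P1 pit1 -> P1=[3,0,5,6,3,2](0) P2=[2,0,3,5,0,5](1)
Move 4: P2 pit5 -> P1=[4,1,6,7,3,2](0) P2=[2,0,3,5,0,0](2)
Move 5: P1 pit2 -> P1=[4,1,0,8,4,3](1) P2=[3,1,3,5,0,0](2)
Move 6: P2 pit2 -> P1=[0,1,0,8,4,3](1) P2=[3,1,0,6,1,0](7)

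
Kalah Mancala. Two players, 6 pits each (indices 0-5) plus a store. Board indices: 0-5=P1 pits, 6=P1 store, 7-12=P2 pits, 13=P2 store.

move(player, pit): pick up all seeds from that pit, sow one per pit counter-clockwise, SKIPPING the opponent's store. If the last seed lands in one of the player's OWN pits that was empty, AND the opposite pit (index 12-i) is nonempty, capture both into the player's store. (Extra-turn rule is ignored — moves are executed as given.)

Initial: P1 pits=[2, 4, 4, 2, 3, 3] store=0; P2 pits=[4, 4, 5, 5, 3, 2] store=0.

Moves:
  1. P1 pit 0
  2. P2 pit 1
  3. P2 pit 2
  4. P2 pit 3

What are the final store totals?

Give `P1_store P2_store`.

Answer: 0 2

Derivation:
Move 1: P1 pit0 -> P1=[0,5,5,2,3,3](0) P2=[4,4,5,5,3,2](0)
Move 2: P2 pit1 -> P1=[0,5,5,2,3,3](0) P2=[4,0,6,6,4,3](0)
Move 3: P2 pit2 -> P1=[1,6,5,2,3,3](0) P2=[4,0,0,7,5,4](1)
Move 4: P2 pit3 -> P1=[2,7,6,3,3,3](0) P2=[4,0,0,0,6,5](2)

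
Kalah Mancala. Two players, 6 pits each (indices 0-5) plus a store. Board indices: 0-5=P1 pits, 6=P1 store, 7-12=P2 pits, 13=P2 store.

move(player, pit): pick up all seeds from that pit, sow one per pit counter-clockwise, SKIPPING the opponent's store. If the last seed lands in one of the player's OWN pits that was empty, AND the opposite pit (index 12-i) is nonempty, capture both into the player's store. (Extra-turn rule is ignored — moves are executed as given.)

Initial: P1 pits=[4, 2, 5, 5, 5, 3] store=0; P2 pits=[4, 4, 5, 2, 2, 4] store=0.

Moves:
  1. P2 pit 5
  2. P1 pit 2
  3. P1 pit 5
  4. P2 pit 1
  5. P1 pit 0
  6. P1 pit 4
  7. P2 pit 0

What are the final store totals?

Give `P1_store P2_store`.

Answer: 4 3

Derivation:
Move 1: P2 pit5 -> P1=[5,3,6,5,5,3](0) P2=[4,4,5,2,2,0](1)
Move 2: P1 pit2 -> P1=[5,3,0,6,6,4](1) P2=[5,5,5,2,2,0](1)
Move 3: P1 pit5 -> P1=[5,3,0,6,6,0](2) P2=[6,6,6,2,2,0](1)
Move 4: P2 pit1 -> P1=[6,3,0,6,6,0](2) P2=[6,0,7,3,3,1](2)
Move 5: P1 pit0 -> P1=[0,4,1,7,7,1](3) P2=[6,0,7,3,3,1](2)
Move 6: P1 pit4 -> P1=[0,4,1,7,0,2](4) P2=[7,1,8,4,4,1](2)
Move 7: P2 pit0 -> P1=[1,4,1,7,0,2](4) P2=[0,2,9,5,5,2](3)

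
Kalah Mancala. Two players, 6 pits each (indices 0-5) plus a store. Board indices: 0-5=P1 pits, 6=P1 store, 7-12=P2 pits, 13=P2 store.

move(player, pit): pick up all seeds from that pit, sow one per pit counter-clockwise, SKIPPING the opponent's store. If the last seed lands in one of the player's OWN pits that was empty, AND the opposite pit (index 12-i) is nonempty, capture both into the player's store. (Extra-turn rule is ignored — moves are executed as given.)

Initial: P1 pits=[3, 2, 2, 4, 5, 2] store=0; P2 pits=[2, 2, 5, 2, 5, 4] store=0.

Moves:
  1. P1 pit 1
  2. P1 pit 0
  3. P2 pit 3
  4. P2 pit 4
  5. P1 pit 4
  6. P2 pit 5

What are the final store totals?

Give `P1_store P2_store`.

Move 1: P1 pit1 -> P1=[3,0,3,5,5,2](0) P2=[2,2,5,2,5,4](0)
Move 2: P1 pit0 -> P1=[0,1,4,6,5,2](0) P2=[2,2,5,2,5,4](0)
Move 3: P2 pit3 -> P1=[0,1,4,6,5,2](0) P2=[2,2,5,0,6,5](0)
Move 4: P2 pit4 -> P1=[1,2,5,7,5,2](0) P2=[2,2,5,0,0,6](1)
Move 5: P1 pit4 -> P1=[1,2,5,7,0,3](1) P2=[3,3,6,0,0,6](1)
Move 6: P2 pit5 -> P1=[2,3,6,8,1,3](1) P2=[3,3,6,0,0,0](2)

Answer: 1 2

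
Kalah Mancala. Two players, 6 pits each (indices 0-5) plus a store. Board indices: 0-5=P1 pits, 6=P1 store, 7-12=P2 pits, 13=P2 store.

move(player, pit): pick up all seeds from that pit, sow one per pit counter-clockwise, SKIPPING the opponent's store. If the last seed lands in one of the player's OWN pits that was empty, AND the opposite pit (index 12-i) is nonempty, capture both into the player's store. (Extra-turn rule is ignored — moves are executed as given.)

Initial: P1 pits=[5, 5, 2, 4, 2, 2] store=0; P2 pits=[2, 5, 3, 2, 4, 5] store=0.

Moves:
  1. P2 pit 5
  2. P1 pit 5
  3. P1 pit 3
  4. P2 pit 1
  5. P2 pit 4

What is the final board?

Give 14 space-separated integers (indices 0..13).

Answer: 8 7 4 0 3 1 2 4 0 4 3 0 2 3

Derivation:
Move 1: P2 pit5 -> P1=[6,6,3,5,2,2](0) P2=[2,5,3,2,4,0](1)
Move 2: P1 pit5 -> P1=[6,6,3,5,2,0](1) P2=[3,5,3,2,4,0](1)
Move 3: P1 pit3 -> P1=[6,6,3,0,3,1](2) P2=[4,6,3,2,4,0](1)
Move 4: P2 pit1 -> P1=[7,6,3,0,3,1](2) P2=[4,0,4,3,5,1](2)
Move 5: P2 pit4 -> P1=[8,7,4,0,3,1](2) P2=[4,0,4,3,0,2](3)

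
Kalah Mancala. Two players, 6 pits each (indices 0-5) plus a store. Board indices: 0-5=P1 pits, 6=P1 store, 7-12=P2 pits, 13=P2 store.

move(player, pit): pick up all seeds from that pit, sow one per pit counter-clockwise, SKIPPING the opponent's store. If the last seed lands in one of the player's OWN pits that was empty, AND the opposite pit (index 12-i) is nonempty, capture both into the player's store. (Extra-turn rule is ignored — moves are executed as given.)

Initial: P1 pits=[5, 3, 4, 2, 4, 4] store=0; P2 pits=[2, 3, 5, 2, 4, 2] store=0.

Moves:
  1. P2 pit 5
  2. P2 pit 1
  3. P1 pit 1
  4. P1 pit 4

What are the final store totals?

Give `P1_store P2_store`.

Answer: 1 1

Derivation:
Move 1: P2 pit5 -> P1=[6,3,4,2,4,4](0) P2=[2,3,5,2,4,0](1)
Move 2: P2 pit1 -> P1=[6,3,4,2,4,4](0) P2=[2,0,6,3,5,0](1)
Move 3: P1 pit1 -> P1=[6,0,5,3,5,4](0) P2=[2,0,6,3,5,0](1)
Move 4: P1 pit4 -> P1=[6,0,5,3,0,5](1) P2=[3,1,7,3,5,0](1)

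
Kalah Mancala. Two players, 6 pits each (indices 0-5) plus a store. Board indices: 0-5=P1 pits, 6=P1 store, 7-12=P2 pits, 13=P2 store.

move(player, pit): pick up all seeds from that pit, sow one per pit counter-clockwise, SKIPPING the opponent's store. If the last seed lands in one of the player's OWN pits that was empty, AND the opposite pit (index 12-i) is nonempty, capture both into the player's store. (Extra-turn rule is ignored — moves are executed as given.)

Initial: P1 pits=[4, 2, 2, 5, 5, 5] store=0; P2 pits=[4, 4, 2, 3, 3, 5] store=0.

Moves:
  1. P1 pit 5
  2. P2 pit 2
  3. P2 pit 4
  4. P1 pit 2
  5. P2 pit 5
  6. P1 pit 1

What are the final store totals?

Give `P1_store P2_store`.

Answer: 1 2

Derivation:
Move 1: P1 pit5 -> P1=[4,2,2,5,5,0](1) P2=[5,5,3,4,3,5](0)
Move 2: P2 pit2 -> P1=[4,2,2,5,5,0](1) P2=[5,5,0,5,4,6](0)
Move 3: P2 pit4 -> P1=[5,3,2,5,5,0](1) P2=[5,5,0,5,0,7](1)
Move 4: P1 pit2 -> P1=[5,3,0,6,6,0](1) P2=[5,5,0,5,0,7](1)
Move 5: P2 pit5 -> P1=[6,4,1,7,7,1](1) P2=[5,5,0,5,0,0](2)
Move 6: P1 pit1 -> P1=[6,0,2,8,8,2](1) P2=[5,5,0,5,0,0](2)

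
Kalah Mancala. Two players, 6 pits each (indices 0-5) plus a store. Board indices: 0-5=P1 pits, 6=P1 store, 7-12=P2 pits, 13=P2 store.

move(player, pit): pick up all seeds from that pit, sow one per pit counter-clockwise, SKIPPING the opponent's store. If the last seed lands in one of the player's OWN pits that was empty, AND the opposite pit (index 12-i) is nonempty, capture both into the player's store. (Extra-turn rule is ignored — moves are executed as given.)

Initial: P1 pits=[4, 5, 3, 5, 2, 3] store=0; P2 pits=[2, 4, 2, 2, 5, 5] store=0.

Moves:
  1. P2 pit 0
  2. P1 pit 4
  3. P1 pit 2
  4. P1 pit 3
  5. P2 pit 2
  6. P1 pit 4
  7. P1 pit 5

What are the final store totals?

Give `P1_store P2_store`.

Answer: 4 1

Derivation:
Move 1: P2 pit0 -> P1=[4,5,3,5,2,3](0) P2=[0,5,3,2,5,5](0)
Move 2: P1 pit4 -> P1=[4,5,3,5,0,4](1) P2=[0,5,3,2,5,5](0)
Move 3: P1 pit2 -> P1=[4,5,0,6,1,5](1) P2=[0,5,3,2,5,5](0)
Move 4: P1 pit3 -> P1=[4,5,0,0,2,6](2) P2=[1,6,4,2,5,5](0)
Move 5: P2 pit2 -> P1=[4,5,0,0,2,6](2) P2=[1,6,0,3,6,6](1)
Move 6: P1 pit4 -> P1=[4,5,0,0,0,7](3) P2=[1,6,0,3,6,6](1)
Move 7: P1 pit5 -> P1=[4,5,0,0,0,0](4) P2=[2,7,1,4,7,7](1)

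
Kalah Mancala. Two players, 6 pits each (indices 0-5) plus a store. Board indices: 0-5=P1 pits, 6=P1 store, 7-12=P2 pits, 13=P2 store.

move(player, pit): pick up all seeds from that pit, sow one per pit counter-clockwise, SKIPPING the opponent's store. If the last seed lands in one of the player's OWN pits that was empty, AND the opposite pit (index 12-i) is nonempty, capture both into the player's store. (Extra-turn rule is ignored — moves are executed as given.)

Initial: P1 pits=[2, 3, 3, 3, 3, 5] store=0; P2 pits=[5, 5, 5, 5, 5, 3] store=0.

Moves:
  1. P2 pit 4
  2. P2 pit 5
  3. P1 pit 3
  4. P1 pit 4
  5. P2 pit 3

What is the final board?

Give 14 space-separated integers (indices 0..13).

Move 1: P2 pit4 -> P1=[3,4,4,3,3,5](0) P2=[5,5,5,5,0,4](1)
Move 2: P2 pit5 -> P1=[4,5,5,3,3,5](0) P2=[5,5,5,5,0,0](2)
Move 3: P1 pit3 -> P1=[4,5,5,0,4,6](1) P2=[5,5,5,5,0,0](2)
Move 4: P1 pit4 -> P1=[4,5,5,0,0,7](2) P2=[6,6,5,5,0,0](2)
Move 5: P2 pit3 -> P1=[5,6,5,0,0,7](2) P2=[6,6,5,0,1,1](3)

Answer: 5 6 5 0 0 7 2 6 6 5 0 1 1 3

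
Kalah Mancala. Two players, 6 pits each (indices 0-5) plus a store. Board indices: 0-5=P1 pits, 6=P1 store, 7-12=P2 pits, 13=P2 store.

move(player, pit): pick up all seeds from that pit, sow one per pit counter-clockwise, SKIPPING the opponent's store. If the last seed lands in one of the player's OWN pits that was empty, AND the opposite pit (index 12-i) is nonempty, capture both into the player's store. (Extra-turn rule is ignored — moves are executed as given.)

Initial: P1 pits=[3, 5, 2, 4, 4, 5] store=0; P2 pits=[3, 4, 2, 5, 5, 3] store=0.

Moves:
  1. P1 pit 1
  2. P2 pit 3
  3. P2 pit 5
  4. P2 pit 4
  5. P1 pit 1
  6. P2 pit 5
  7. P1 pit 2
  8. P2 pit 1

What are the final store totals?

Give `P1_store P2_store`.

Move 1: P1 pit1 -> P1=[3,0,3,5,5,6](1) P2=[3,4,2,5,5,3](0)
Move 2: P2 pit3 -> P1=[4,1,3,5,5,6](1) P2=[3,4,2,0,6,4](1)
Move 3: P2 pit5 -> P1=[5,2,4,5,5,6](1) P2=[3,4,2,0,6,0](2)
Move 4: P2 pit4 -> P1=[6,3,5,6,5,6](1) P2=[3,4,2,0,0,1](3)
Move 5: P1 pit1 -> P1=[6,0,6,7,6,6](1) P2=[3,4,2,0,0,1](3)
Move 6: P2 pit5 -> P1=[6,0,6,7,6,6](1) P2=[3,4,2,0,0,0](4)
Move 7: P1 pit2 -> P1=[6,0,0,8,7,7](2) P2=[4,5,2,0,0,0](4)
Move 8: P2 pit1 -> P1=[6,0,0,8,7,7](2) P2=[4,0,3,1,1,1](5)

Answer: 2 5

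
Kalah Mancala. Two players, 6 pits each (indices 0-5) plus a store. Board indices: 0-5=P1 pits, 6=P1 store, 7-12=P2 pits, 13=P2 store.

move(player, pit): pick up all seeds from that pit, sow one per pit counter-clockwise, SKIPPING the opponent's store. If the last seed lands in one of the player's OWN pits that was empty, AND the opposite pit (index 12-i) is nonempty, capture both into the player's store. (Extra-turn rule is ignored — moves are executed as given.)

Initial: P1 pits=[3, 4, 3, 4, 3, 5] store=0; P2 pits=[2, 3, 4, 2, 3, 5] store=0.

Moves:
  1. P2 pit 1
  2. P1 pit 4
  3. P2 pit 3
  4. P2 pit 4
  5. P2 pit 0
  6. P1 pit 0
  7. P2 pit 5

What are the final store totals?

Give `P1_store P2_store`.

Move 1: P2 pit1 -> P1=[3,4,3,4,3,5](0) P2=[2,0,5,3,4,5](0)
Move 2: P1 pit4 -> P1=[3,4,3,4,0,6](1) P2=[3,0,5,3,4,5](0)
Move 3: P2 pit3 -> P1=[3,4,3,4,0,6](1) P2=[3,0,5,0,5,6](1)
Move 4: P2 pit4 -> P1=[4,5,4,4,0,6](1) P2=[3,0,5,0,0,7](2)
Move 5: P2 pit0 -> P1=[4,5,0,4,0,6](1) P2=[0,1,6,0,0,7](7)
Move 6: P1 pit0 -> P1=[0,6,1,5,0,6](3) P2=[0,0,6,0,0,7](7)
Move 7: P2 pit5 -> P1=[1,7,2,6,1,7](3) P2=[0,0,6,0,0,0](8)

Answer: 3 8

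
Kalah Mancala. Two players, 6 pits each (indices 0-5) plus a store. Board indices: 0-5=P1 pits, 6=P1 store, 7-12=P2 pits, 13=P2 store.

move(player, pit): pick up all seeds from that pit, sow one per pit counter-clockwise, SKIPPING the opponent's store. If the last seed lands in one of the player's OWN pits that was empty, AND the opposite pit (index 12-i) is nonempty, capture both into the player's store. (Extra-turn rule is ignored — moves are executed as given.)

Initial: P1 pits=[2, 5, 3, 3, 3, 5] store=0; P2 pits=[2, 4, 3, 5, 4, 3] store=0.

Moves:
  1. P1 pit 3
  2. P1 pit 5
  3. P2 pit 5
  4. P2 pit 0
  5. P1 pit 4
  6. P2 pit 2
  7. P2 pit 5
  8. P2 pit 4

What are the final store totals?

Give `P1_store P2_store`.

Answer: 3 4

Derivation:
Move 1: P1 pit3 -> P1=[2,5,3,0,4,6](1) P2=[2,4,3,5,4,3](0)
Move 2: P1 pit5 -> P1=[2,5,3,0,4,0](2) P2=[3,5,4,6,5,3](0)
Move 3: P2 pit5 -> P1=[3,6,3,0,4,0](2) P2=[3,5,4,6,5,0](1)
Move 4: P2 pit0 -> P1=[3,6,3,0,4,0](2) P2=[0,6,5,7,5,0](1)
Move 5: P1 pit4 -> P1=[3,6,3,0,0,1](3) P2=[1,7,5,7,5,0](1)
Move 6: P2 pit2 -> P1=[4,6,3,0,0,1](3) P2=[1,7,0,8,6,1](2)
Move 7: P2 pit5 -> P1=[4,6,3,0,0,1](3) P2=[1,7,0,8,6,0](3)
Move 8: P2 pit4 -> P1=[5,7,4,1,0,1](3) P2=[1,7,0,8,0,1](4)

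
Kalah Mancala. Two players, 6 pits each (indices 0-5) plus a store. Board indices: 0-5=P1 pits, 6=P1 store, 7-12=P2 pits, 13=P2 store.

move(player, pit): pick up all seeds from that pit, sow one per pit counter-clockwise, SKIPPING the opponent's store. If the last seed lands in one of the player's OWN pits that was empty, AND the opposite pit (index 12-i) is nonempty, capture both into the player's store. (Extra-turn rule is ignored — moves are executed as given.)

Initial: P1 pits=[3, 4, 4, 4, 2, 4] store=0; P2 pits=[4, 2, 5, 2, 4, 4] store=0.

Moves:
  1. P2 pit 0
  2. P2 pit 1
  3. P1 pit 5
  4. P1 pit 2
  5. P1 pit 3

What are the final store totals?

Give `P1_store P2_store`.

Answer: 3 0

Derivation:
Move 1: P2 pit0 -> P1=[3,4,4,4,2,4](0) P2=[0,3,6,3,5,4](0)
Move 2: P2 pit1 -> P1=[3,4,4,4,2,4](0) P2=[0,0,7,4,6,4](0)
Move 3: P1 pit5 -> P1=[3,4,4,4,2,0](1) P2=[1,1,8,4,6,4](0)
Move 4: P1 pit2 -> P1=[3,4,0,5,3,1](2) P2=[1,1,8,4,6,4](0)
Move 5: P1 pit3 -> P1=[3,4,0,0,4,2](3) P2=[2,2,8,4,6,4](0)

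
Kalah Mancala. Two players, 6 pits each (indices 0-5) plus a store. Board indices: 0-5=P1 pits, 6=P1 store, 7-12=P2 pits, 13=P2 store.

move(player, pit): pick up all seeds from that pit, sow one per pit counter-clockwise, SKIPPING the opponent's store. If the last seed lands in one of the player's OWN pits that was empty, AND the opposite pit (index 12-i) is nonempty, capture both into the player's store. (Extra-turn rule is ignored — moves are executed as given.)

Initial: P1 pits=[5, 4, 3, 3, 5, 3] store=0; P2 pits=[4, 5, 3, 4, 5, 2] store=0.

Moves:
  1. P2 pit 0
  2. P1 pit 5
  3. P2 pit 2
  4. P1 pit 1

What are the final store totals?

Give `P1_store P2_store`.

Move 1: P2 pit0 -> P1=[5,4,3,3,5,3](0) P2=[0,6,4,5,6,2](0)
Move 2: P1 pit5 -> P1=[5,4,3,3,5,0](1) P2=[1,7,4,5,6,2](0)
Move 3: P2 pit2 -> P1=[5,4,3,3,5,0](1) P2=[1,7,0,6,7,3](1)
Move 4: P1 pit1 -> P1=[5,0,4,4,6,0](3) P2=[0,7,0,6,7,3](1)

Answer: 3 1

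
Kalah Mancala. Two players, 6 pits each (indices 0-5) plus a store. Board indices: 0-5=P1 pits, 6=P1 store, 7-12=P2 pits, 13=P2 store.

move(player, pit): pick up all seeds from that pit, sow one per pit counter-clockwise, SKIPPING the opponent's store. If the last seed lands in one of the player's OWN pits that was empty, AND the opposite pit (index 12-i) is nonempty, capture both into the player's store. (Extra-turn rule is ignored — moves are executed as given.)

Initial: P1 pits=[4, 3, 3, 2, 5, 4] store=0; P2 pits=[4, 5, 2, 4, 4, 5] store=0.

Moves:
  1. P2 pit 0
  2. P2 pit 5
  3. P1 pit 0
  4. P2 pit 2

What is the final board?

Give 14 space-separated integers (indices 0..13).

Answer: 0 5 5 4 6 5 0 0 6 0 6 6 1 1

Derivation:
Move 1: P2 pit0 -> P1=[4,3,3,2,5,4](0) P2=[0,6,3,5,5,5](0)
Move 2: P2 pit5 -> P1=[5,4,4,3,5,4](0) P2=[0,6,3,5,5,0](1)
Move 3: P1 pit0 -> P1=[0,5,5,4,6,5](0) P2=[0,6,3,5,5,0](1)
Move 4: P2 pit2 -> P1=[0,5,5,4,6,5](0) P2=[0,6,0,6,6,1](1)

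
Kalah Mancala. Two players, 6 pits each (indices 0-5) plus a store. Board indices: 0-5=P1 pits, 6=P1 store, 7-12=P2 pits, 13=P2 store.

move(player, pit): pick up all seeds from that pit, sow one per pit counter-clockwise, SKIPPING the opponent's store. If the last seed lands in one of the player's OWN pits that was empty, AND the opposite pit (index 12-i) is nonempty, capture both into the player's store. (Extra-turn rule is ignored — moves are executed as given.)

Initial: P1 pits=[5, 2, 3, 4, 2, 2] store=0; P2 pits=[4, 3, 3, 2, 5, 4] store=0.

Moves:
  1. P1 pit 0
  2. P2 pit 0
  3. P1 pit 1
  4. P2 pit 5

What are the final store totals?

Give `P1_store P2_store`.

Move 1: P1 pit0 -> P1=[0,3,4,5,3,3](0) P2=[4,3,3,2,5,4](0)
Move 2: P2 pit0 -> P1=[0,3,4,5,3,3](0) P2=[0,4,4,3,6,4](0)
Move 3: P1 pit1 -> P1=[0,0,5,6,4,3](0) P2=[0,4,4,3,6,4](0)
Move 4: P2 pit5 -> P1=[1,1,6,6,4,3](0) P2=[0,4,4,3,6,0](1)

Answer: 0 1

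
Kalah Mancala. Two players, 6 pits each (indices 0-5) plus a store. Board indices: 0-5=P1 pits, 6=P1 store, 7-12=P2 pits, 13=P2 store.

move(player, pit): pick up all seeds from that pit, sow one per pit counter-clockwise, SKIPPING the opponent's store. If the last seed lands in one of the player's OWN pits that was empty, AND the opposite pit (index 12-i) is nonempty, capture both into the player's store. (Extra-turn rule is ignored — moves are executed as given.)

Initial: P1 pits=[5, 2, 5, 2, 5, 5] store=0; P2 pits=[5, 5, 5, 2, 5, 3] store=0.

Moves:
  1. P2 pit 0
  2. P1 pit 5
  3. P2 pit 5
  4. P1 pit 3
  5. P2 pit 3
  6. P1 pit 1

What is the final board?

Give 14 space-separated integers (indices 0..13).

Move 1: P2 pit0 -> P1=[5,2,5,2,5,5](0) P2=[0,6,6,3,6,4](0)
Move 2: P1 pit5 -> P1=[5,2,5,2,5,0](1) P2=[1,7,7,4,6,4](0)
Move 3: P2 pit5 -> P1=[6,3,6,2,5,0](1) P2=[1,7,7,4,6,0](1)
Move 4: P1 pit3 -> P1=[6,3,6,0,6,0](3) P2=[0,7,7,4,6,0](1)
Move 5: P2 pit3 -> P1=[7,3,6,0,6,0](3) P2=[0,7,7,0,7,1](2)
Move 6: P1 pit1 -> P1=[7,0,7,1,7,0](3) P2=[0,7,7,0,7,1](2)

Answer: 7 0 7 1 7 0 3 0 7 7 0 7 1 2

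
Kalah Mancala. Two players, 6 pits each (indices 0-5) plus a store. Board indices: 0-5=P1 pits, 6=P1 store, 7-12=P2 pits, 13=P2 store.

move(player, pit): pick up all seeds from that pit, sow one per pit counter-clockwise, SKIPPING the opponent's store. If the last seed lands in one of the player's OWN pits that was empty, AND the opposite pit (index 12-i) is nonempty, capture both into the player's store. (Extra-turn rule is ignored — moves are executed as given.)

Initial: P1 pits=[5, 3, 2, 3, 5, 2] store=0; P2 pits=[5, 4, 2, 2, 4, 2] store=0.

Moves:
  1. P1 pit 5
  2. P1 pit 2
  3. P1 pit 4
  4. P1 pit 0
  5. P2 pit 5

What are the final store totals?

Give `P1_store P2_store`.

Move 1: P1 pit5 -> P1=[5,3,2,3,5,0](1) P2=[6,4,2,2,4,2](0)
Move 2: P1 pit2 -> P1=[5,3,0,4,6,0](1) P2=[6,4,2,2,4,2](0)
Move 3: P1 pit4 -> P1=[5,3,0,4,0,1](2) P2=[7,5,3,3,4,2](0)
Move 4: P1 pit0 -> P1=[0,4,1,5,1,2](2) P2=[7,5,3,3,4,2](0)
Move 5: P2 pit5 -> P1=[1,4,1,5,1,2](2) P2=[7,5,3,3,4,0](1)

Answer: 2 1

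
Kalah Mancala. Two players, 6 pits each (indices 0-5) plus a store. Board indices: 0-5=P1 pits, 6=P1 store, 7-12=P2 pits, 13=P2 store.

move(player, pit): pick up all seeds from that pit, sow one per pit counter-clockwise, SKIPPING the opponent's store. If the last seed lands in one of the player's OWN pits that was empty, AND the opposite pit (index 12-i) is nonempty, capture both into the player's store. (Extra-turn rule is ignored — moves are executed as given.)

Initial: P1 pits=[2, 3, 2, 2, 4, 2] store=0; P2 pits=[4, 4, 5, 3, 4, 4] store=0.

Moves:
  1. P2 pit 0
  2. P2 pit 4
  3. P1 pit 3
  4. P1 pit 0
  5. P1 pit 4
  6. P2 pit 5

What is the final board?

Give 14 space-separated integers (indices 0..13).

Answer: 1 6 5 1 0 4 8 1 6 1 4 0 0 2

Derivation:
Move 1: P2 pit0 -> P1=[2,3,2,2,4,2](0) P2=[0,5,6,4,5,4](0)
Move 2: P2 pit4 -> P1=[3,4,3,2,4,2](0) P2=[0,5,6,4,0,5](1)
Move 3: P1 pit3 -> P1=[3,4,3,0,5,3](0) P2=[0,5,6,4,0,5](1)
Move 4: P1 pit0 -> P1=[0,5,4,0,5,3](7) P2=[0,5,0,4,0,5](1)
Move 5: P1 pit4 -> P1=[0,5,4,0,0,4](8) P2=[1,6,1,4,0,5](1)
Move 6: P2 pit5 -> P1=[1,6,5,1,0,4](8) P2=[1,6,1,4,0,0](2)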